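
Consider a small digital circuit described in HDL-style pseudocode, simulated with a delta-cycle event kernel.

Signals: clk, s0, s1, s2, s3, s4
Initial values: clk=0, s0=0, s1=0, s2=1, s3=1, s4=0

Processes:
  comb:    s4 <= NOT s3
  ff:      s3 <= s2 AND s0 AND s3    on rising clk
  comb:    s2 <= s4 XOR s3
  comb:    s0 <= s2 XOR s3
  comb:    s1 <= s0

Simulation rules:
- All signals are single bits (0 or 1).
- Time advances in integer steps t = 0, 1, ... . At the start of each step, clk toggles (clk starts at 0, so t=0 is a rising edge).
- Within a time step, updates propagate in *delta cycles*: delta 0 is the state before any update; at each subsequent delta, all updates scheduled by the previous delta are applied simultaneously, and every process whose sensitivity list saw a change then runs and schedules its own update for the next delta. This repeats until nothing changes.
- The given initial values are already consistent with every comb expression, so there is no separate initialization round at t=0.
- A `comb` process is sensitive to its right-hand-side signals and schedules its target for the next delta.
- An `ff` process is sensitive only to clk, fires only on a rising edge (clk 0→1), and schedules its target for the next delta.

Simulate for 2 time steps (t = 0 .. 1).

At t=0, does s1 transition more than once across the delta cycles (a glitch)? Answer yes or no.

t0.Δ0 s3=1 s1=0 s4=0 s0=0 s2=1 clk=0
t0.Δ1 s3=1 s1=0 s4=0 s0=0 s2=1 clk=1
t0.Δ2 s3=0 s1=0 s4=0 s0=0 s2=1 clk=1
t0.Δ3 s3=0 s1=0 s4=1 s0=1 s2=0 clk=1
t0.Δ4 s3=0 s1=1 s4=1 s0=0 s2=1 clk=1
t0.Δ5 s3=0 s1=0 s4=1 s0=1 s2=1 clk=1
t0.Δ6 s3=0 s1=1 s4=1 s0=1 s2=1 clk=1
t1.Δ0 s3=0 s1=1 s4=1 s0=1 s2=1 clk=1
t1.Δ1 s3=0 s1=1 s4=1 s0=1 s2=1 clk=0

yes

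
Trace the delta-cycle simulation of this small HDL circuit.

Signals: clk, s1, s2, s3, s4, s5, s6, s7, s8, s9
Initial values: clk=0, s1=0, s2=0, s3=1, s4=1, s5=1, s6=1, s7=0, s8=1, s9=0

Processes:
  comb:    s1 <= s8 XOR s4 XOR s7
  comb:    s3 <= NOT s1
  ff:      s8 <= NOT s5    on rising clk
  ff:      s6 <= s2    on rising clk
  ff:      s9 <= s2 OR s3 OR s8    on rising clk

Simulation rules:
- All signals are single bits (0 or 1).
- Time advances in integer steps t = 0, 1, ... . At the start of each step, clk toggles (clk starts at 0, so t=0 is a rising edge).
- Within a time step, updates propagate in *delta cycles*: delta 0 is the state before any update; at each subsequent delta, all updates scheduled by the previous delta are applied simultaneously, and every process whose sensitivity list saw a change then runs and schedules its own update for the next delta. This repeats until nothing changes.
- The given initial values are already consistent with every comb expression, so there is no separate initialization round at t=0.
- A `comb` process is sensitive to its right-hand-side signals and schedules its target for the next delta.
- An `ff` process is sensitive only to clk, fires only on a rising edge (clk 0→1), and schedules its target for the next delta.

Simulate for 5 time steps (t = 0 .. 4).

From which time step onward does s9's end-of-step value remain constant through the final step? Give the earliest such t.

2

t0.Δ0 s4=1 s7=0 s2=0 s9=0 s6=1 s1=0 s3=1 clk=0 s8=1 s5=1
t0.Δ1 s4=1 s7=0 s2=0 s9=0 s6=1 s1=0 s3=1 clk=1 s8=1 s5=1
t0.Δ2 s4=1 s7=0 s2=0 s9=1 s6=0 s1=0 s3=1 clk=1 s8=0 s5=1
t0.Δ3 s4=1 s7=0 s2=0 s9=1 s6=0 s1=1 s3=1 clk=1 s8=0 s5=1
t0.Δ4 s4=1 s7=0 s2=0 s9=1 s6=0 s1=1 s3=0 clk=1 s8=0 s5=1
t1.Δ0 s4=1 s7=0 s2=0 s9=1 s6=0 s1=1 s3=0 clk=1 s8=0 s5=1
t1.Δ1 s4=1 s7=0 s2=0 s9=1 s6=0 s1=1 s3=0 clk=0 s8=0 s5=1
t2.Δ0 s4=1 s7=0 s2=0 s9=1 s6=0 s1=1 s3=0 clk=0 s8=0 s5=1
t2.Δ1 s4=1 s7=0 s2=0 s9=1 s6=0 s1=1 s3=0 clk=1 s8=0 s5=1
t2.Δ2 s4=1 s7=0 s2=0 s9=0 s6=0 s1=1 s3=0 clk=1 s8=0 s5=1
t3.Δ0 s4=1 s7=0 s2=0 s9=0 s6=0 s1=1 s3=0 clk=1 s8=0 s5=1
t3.Δ1 s4=1 s7=0 s2=0 s9=0 s6=0 s1=1 s3=0 clk=0 s8=0 s5=1
t4.Δ0 s4=1 s7=0 s2=0 s9=0 s6=0 s1=1 s3=0 clk=0 s8=0 s5=1
t4.Δ1 s4=1 s7=0 s2=0 s9=0 s6=0 s1=1 s3=0 clk=1 s8=0 s5=1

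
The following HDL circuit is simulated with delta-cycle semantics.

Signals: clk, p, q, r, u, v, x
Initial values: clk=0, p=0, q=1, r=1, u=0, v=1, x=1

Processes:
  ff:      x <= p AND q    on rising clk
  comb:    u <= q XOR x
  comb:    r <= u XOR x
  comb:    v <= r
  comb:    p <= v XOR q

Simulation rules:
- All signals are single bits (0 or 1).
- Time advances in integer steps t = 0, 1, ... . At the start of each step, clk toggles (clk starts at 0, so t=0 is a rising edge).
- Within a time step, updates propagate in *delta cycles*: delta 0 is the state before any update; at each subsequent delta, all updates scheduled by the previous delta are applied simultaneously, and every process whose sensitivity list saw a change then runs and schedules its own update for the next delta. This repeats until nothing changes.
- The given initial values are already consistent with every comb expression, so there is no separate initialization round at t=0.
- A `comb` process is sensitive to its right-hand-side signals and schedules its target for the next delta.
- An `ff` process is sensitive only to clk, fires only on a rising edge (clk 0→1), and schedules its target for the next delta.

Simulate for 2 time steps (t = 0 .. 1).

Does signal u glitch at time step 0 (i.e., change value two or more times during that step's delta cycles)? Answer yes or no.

no

t=0 Δ0: p=0 u=0 q=1 r=1 clk=0 x=1 v=1
  Δ1: clk:0→1
  Δ2: x:1→0
  Δ3: u:0→1, r:1→0
  Δ4: r:0→1, v:1→0
  Δ5: p:0→1, v:0→1
  Δ6: p:1→0
  (6Δ to stable)
t=1 Δ0: p=0 u=1 q=1 r=1 clk=1 x=0 v=1
  Δ1: clk:1→0
  (1Δ to stable)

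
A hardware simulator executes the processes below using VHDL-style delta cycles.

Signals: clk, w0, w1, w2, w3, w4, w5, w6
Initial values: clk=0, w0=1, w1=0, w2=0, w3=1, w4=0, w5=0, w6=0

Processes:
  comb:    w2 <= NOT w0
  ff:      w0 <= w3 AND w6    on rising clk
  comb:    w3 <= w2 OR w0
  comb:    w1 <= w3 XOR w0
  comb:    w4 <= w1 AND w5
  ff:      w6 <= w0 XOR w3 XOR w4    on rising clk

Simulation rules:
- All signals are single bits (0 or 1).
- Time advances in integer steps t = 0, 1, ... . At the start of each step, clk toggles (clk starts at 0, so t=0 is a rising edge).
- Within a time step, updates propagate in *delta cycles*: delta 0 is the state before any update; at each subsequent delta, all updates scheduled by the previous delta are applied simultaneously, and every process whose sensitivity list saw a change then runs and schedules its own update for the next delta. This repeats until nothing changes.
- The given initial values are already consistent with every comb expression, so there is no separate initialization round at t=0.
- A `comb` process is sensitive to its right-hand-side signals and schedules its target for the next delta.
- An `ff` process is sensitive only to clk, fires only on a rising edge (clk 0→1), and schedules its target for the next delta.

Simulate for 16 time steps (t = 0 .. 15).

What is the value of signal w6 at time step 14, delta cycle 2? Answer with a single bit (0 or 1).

t0.Δ0 clk=0 w0=1 w2=0 w3=1 w5=0 w6=0 w1=0 w4=0
t0.Δ1 clk=1 w0=1 w2=0 w3=1 w5=0 w6=0 w1=0 w4=0
t0.Δ2 clk=1 w0=0 w2=0 w3=1 w5=0 w6=0 w1=0 w4=0
t0.Δ3 clk=1 w0=0 w2=1 w3=0 w5=0 w6=0 w1=1 w4=0
t0.Δ4 clk=1 w0=0 w2=1 w3=1 w5=0 w6=0 w1=0 w4=0
t0.Δ5 clk=1 w0=0 w2=1 w3=1 w5=0 w6=0 w1=1 w4=0
t1.Δ0 clk=1 w0=0 w2=1 w3=1 w5=0 w6=0 w1=1 w4=0
t1.Δ1 clk=0 w0=0 w2=1 w3=1 w5=0 w6=0 w1=1 w4=0
t2.Δ0 clk=0 w0=0 w2=1 w3=1 w5=0 w6=0 w1=1 w4=0
t2.Δ1 clk=1 w0=0 w2=1 w3=1 w5=0 w6=0 w1=1 w4=0
t2.Δ2 clk=1 w0=0 w2=1 w3=1 w5=0 w6=1 w1=1 w4=0
t3.Δ0 clk=1 w0=0 w2=1 w3=1 w5=0 w6=1 w1=1 w4=0
t3.Δ1 clk=0 w0=0 w2=1 w3=1 w5=0 w6=1 w1=1 w4=0
t4.Δ0 clk=0 w0=0 w2=1 w3=1 w5=0 w6=1 w1=1 w4=0
t4.Δ1 clk=1 w0=0 w2=1 w3=1 w5=0 w6=1 w1=1 w4=0
t4.Δ2 clk=1 w0=1 w2=1 w3=1 w5=0 w6=1 w1=1 w4=0
t4.Δ3 clk=1 w0=1 w2=0 w3=1 w5=0 w6=1 w1=0 w4=0
t5.Δ0 clk=1 w0=1 w2=0 w3=1 w5=0 w6=1 w1=0 w4=0
t5.Δ1 clk=0 w0=1 w2=0 w3=1 w5=0 w6=1 w1=0 w4=0
t6.Δ0 clk=0 w0=1 w2=0 w3=1 w5=0 w6=1 w1=0 w4=0
t6.Δ1 clk=1 w0=1 w2=0 w3=1 w5=0 w6=1 w1=0 w4=0
t6.Δ2 clk=1 w0=1 w2=0 w3=1 w5=0 w6=0 w1=0 w4=0
t7.Δ0 clk=1 w0=1 w2=0 w3=1 w5=0 w6=0 w1=0 w4=0
t7.Δ1 clk=0 w0=1 w2=0 w3=1 w5=0 w6=0 w1=0 w4=0
t8.Δ0 clk=0 w0=1 w2=0 w3=1 w5=0 w6=0 w1=0 w4=0
t8.Δ1 clk=1 w0=1 w2=0 w3=1 w5=0 w6=0 w1=0 w4=0
t8.Δ2 clk=1 w0=0 w2=0 w3=1 w5=0 w6=0 w1=0 w4=0
t8.Δ3 clk=1 w0=0 w2=1 w3=0 w5=0 w6=0 w1=1 w4=0
t8.Δ4 clk=1 w0=0 w2=1 w3=1 w5=0 w6=0 w1=0 w4=0
t8.Δ5 clk=1 w0=0 w2=1 w3=1 w5=0 w6=0 w1=1 w4=0
t9.Δ0 clk=1 w0=0 w2=1 w3=1 w5=0 w6=0 w1=1 w4=0
t9.Δ1 clk=0 w0=0 w2=1 w3=1 w5=0 w6=0 w1=1 w4=0
t10.Δ0 clk=0 w0=0 w2=1 w3=1 w5=0 w6=0 w1=1 w4=0
t10.Δ1 clk=1 w0=0 w2=1 w3=1 w5=0 w6=0 w1=1 w4=0
t10.Δ2 clk=1 w0=0 w2=1 w3=1 w5=0 w6=1 w1=1 w4=0
t11.Δ0 clk=1 w0=0 w2=1 w3=1 w5=0 w6=1 w1=1 w4=0
t11.Δ1 clk=0 w0=0 w2=1 w3=1 w5=0 w6=1 w1=1 w4=0
t12.Δ0 clk=0 w0=0 w2=1 w3=1 w5=0 w6=1 w1=1 w4=0
t12.Δ1 clk=1 w0=0 w2=1 w3=1 w5=0 w6=1 w1=1 w4=0
t12.Δ2 clk=1 w0=1 w2=1 w3=1 w5=0 w6=1 w1=1 w4=0
t12.Δ3 clk=1 w0=1 w2=0 w3=1 w5=0 w6=1 w1=0 w4=0
t13.Δ0 clk=1 w0=1 w2=0 w3=1 w5=0 w6=1 w1=0 w4=0
t13.Δ1 clk=0 w0=1 w2=0 w3=1 w5=0 w6=1 w1=0 w4=0
t14.Δ0 clk=0 w0=1 w2=0 w3=1 w5=0 w6=1 w1=0 w4=0
t14.Δ1 clk=1 w0=1 w2=0 w3=1 w5=0 w6=1 w1=0 w4=0
t14.Δ2 clk=1 w0=1 w2=0 w3=1 w5=0 w6=0 w1=0 w4=0
t15.Δ0 clk=1 w0=1 w2=0 w3=1 w5=0 w6=0 w1=0 w4=0
t15.Δ1 clk=0 w0=1 w2=0 w3=1 w5=0 w6=0 w1=0 w4=0

0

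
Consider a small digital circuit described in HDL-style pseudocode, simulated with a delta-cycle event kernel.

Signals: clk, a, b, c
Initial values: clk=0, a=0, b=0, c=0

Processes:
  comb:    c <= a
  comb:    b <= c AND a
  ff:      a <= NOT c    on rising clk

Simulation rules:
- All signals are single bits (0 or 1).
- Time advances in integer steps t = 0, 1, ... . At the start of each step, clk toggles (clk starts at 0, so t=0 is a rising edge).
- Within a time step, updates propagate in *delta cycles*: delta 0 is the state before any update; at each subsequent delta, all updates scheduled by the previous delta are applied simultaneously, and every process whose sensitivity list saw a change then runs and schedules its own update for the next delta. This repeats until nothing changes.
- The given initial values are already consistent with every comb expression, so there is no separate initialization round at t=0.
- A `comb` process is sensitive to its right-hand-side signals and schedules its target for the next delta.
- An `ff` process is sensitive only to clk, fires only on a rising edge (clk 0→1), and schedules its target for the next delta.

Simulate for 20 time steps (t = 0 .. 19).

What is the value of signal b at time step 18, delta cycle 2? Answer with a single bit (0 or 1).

1

t0.Δ0 c=0 b=0 clk=0 a=0
t0.Δ1 c=0 b=0 clk=1 a=0
t0.Δ2 c=0 b=0 clk=1 a=1
t0.Δ3 c=1 b=0 clk=1 a=1
t0.Δ4 c=1 b=1 clk=1 a=1
t1.Δ0 c=1 b=1 clk=1 a=1
t1.Δ1 c=1 b=1 clk=0 a=1
t2.Δ0 c=1 b=1 clk=0 a=1
t2.Δ1 c=1 b=1 clk=1 a=1
t2.Δ2 c=1 b=1 clk=1 a=0
t2.Δ3 c=0 b=0 clk=1 a=0
t3.Δ0 c=0 b=0 clk=1 a=0
t3.Δ1 c=0 b=0 clk=0 a=0
t4.Δ0 c=0 b=0 clk=0 a=0
t4.Δ1 c=0 b=0 clk=1 a=0
t4.Δ2 c=0 b=0 clk=1 a=1
t4.Δ3 c=1 b=0 clk=1 a=1
t4.Δ4 c=1 b=1 clk=1 a=1
t5.Δ0 c=1 b=1 clk=1 a=1
t5.Δ1 c=1 b=1 clk=0 a=1
t6.Δ0 c=1 b=1 clk=0 a=1
t6.Δ1 c=1 b=1 clk=1 a=1
t6.Δ2 c=1 b=1 clk=1 a=0
t6.Δ3 c=0 b=0 clk=1 a=0
t7.Δ0 c=0 b=0 clk=1 a=0
t7.Δ1 c=0 b=0 clk=0 a=0
t8.Δ0 c=0 b=0 clk=0 a=0
t8.Δ1 c=0 b=0 clk=1 a=0
t8.Δ2 c=0 b=0 clk=1 a=1
t8.Δ3 c=1 b=0 clk=1 a=1
t8.Δ4 c=1 b=1 clk=1 a=1
t9.Δ0 c=1 b=1 clk=1 a=1
t9.Δ1 c=1 b=1 clk=0 a=1
t10.Δ0 c=1 b=1 clk=0 a=1
t10.Δ1 c=1 b=1 clk=1 a=1
t10.Δ2 c=1 b=1 clk=1 a=0
t10.Δ3 c=0 b=0 clk=1 a=0
t11.Δ0 c=0 b=0 clk=1 a=0
t11.Δ1 c=0 b=0 clk=0 a=0
t12.Δ0 c=0 b=0 clk=0 a=0
t12.Δ1 c=0 b=0 clk=1 a=0
t12.Δ2 c=0 b=0 clk=1 a=1
t12.Δ3 c=1 b=0 clk=1 a=1
t12.Δ4 c=1 b=1 clk=1 a=1
t13.Δ0 c=1 b=1 clk=1 a=1
t13.Δ1 c=1 b=1 clk=0 a=1
t14.Δ0 c=1 b=1 clk=0 a=1
t14.Δ1 c=1 b=1 clk=1 a=1
t14.Δ2 c=1 b=1 clk=1 a=0
t14.Δ3 c=0 b=0 clk=1 a=0
t15.Δ0 c=0 b=0 clk=1 a=0
t15.Δ1 c=0 b=0 clk=0 a=0
t16.Δ0 c=0 b=0 clk=0 a=0
t16.Δ1 c=0 b=0 clk=1 a=0
t16.Δ2 c=0 b=0 clk=1 a=1
t16.Δ3 c=1 b=0 clk=1 a=1
t16.Δ4 c=1 b=1 clk=1 a=1
t17.Δ0 c=1 b=1 clk=1 a=1
t17.Δ1 c=1 b=1 clk=0 a=1
t18.Δ0 c=1 b=1 clk=0 a=1
t18.Δ1 c=1 b=1 clk=1 a=1
t18.Δ2 c=1 b=1 clk=1 a=0
t18.Δ3 c=0 b=0 clk=1 a=0
t19.Δ0 c=0 b=0 clk=1 a=0
t19.Δ1 c=0 b=0 clk=0 a=0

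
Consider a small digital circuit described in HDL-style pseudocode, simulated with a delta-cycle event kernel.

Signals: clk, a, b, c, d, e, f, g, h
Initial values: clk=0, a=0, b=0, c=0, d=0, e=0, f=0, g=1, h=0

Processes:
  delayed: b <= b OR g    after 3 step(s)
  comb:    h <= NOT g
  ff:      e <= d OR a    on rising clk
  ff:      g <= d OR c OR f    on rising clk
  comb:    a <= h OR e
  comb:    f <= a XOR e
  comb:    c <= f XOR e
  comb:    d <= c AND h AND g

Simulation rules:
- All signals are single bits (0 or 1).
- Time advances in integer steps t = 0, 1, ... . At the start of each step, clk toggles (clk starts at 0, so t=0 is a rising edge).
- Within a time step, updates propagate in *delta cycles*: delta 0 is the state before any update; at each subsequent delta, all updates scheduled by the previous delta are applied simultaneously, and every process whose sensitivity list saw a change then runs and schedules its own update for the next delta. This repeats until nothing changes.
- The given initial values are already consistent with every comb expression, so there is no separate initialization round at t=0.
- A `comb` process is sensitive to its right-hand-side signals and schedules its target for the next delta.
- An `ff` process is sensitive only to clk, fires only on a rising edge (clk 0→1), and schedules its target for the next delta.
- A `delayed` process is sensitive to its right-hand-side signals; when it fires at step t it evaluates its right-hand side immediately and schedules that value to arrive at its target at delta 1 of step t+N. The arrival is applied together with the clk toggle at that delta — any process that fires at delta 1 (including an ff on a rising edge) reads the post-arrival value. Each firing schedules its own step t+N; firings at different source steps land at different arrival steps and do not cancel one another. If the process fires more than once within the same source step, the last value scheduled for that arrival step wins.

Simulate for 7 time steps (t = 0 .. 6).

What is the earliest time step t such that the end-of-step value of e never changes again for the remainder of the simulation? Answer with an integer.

[bits: e,c,a,h,g,f,d,clk,b]
t=0: Δ0=000010000 Δ1=000010010 Δ2=000000010 Δ3=000100010 Δ4=001100010 Δ5=001101010 Δ6=011101010 | 6Δ
t=1: Δ0=011101010 Δ1=011101000 | 1Δ
t=2: Δ0=011101000 Δ1=011101010 Δ2=111111010 Δ3=101010110 Δ4=111010010 | 4Δ
t=3: Δ0=111010010 Δ1=111010000 | 1Δ
t=4: Δ0=111010000 Δ1=111010010 | 1Δ
t=5: Δ0=111010010 Δ1=111010001 | 1Δ
t=6: Δ0=111010001 Δ1=111010011 | 1Δ

2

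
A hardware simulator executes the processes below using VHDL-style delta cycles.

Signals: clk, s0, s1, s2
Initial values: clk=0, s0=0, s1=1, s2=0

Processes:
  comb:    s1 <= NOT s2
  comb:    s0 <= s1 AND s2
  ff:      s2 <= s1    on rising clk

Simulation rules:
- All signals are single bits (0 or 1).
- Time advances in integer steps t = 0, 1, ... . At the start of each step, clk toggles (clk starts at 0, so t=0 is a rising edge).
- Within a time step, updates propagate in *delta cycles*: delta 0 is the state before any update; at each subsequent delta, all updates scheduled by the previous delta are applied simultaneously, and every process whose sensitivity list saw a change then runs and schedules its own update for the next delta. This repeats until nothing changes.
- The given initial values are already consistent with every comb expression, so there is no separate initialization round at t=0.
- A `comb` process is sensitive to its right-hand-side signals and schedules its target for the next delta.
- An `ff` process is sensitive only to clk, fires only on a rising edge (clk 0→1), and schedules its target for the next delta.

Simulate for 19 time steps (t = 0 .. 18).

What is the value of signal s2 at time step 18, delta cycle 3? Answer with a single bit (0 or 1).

[bits: s1,clk,s2,s0]
t=0: Δ0=1000 Δ1=1100 Δ2=1110 Δ3=0111 Δ4=0110 | 4Δ
t=1: Δ0=0110 Δ1=0010 | 1Δ
t=2: Δ0=0010 Δ1=0110 Δ2=0100 Δ3=1100 | 3Δ
t=3: Δ0=1100 Δ1=1000 | 1Δ
t=4: Δ0=1000 Δ1=1100 Δ2=1110 Δ3=0111 Δ4=0110 | 4Δ
t=5: Δ0=0110 Δ1=0010 | 1Δ
t=6: Δ0=0010 Δ1=0110 Δ2=0100 Δ3=1100 | 3Δ
t=7: Δ0=1100 Δ1=1000 | 1Δ
t=8: Δ0=1000 Δ1=1100 Δ2=1110 Δ3=0111 Δ4=0110 | 4Δ
t=9: Δ0=0110 Δ1=0010 | 1Δ
t=10: Δ0=0010 Δ1=0110 Δ2=0100 Δ3=1100 | 3Δ
t=11: Δ0=1100 Δ1=1000 | 1Δ
t=12: Δ0=1000 Δ1=1100 Δ2=1110 Δ3=0111 Δ4=0110 | 4Δ
t=13: Δ0=0110 Δ1=0010 | 1Δ
t=14: Δ0=0010 Δ1=0110 Δ2=0100 Δ3=1100 | 3Δ
t=15: Δ0=1100 Δ1=1000 | 1Δ
t=16: Δ0=1000 Δ1=1100 Δ2=1110 Δ3=0111 Δ4=0110 | 4Δ
t=17: Δ0=0110 Δ1=0010 | 1Δ
t=18: Δ0=0010 Δ1=0110 Δ2=0100 Δ3=1100 | 3Δ

0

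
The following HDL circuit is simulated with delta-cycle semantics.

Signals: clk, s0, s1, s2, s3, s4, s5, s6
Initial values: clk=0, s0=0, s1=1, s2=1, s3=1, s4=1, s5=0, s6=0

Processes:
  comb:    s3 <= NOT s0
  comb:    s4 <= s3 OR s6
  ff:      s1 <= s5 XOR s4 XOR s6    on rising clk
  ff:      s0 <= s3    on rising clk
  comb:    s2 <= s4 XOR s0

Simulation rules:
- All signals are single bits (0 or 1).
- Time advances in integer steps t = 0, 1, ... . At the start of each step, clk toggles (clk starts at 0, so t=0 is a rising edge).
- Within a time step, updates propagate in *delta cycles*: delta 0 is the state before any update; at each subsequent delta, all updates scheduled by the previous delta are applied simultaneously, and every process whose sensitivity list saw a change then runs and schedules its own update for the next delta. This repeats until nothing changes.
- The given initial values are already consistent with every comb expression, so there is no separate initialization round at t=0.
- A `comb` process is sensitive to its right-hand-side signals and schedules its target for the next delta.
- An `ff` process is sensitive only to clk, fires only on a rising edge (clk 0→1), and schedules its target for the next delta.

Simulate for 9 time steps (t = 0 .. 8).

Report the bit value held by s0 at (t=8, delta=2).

1

[bits: s1,s4,s5,s0,s3,s2,s6,clk]
t=0: Δ0=11001100 Δ1=11001101 Δ2=11011101 Δ3=11010001 Δ4=10010001 Δ5=10010101 | 5Δ
t=1: Δ0=10010101 Δ1=10010100 | 1Δ
t=2: Δ0=10010100 Δ1=10010101 Δ2=00000101 Δ3=00001001 Δ4=01001001 Δ5=01001101 | 5Δ
t=3: Δ0=01001101 Δ1=01001100 | 1Δ
t=4: Δ0=01001100 Δ1=01001101 Δ2=11011101 Δ3=11010001 Δ4=10010001 Δ5=10010101 | 5Δ
t=5: Δ0=10010101 Δ1=10010100 | 1Δ
t=6: Δ0=10010100 Δ1=10010101 Δ2=00000101 Δ3=00001001 Δ4=01001001 Δ5=01001101 | 5Δ
t=7: Δ0=01001101 Δ1=01001100 | 1Δ
t=8: Δ0=01001100 Δ1=01001101 Δ2=11011101 Δ3=11010001 Δ4=10010001 Δ5=10010101 | 5Δ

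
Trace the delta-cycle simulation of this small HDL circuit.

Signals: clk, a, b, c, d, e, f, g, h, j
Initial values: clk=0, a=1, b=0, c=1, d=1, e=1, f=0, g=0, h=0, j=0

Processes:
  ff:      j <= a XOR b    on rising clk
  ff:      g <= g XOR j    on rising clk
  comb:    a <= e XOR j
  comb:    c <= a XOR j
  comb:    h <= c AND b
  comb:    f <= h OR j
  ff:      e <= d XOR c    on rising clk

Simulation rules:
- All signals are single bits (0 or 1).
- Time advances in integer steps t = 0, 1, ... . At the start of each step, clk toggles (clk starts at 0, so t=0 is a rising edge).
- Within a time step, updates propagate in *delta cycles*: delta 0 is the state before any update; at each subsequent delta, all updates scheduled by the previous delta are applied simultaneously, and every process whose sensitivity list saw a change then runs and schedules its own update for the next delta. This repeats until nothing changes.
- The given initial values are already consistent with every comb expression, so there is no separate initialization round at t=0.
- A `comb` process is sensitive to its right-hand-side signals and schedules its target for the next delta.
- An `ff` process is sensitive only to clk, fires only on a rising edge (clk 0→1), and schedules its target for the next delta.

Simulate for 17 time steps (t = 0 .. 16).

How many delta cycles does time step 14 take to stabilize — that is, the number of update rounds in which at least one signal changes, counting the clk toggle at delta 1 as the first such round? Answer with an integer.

4

t=0 Δ0: f=0 e=1 j=0 clk=0 b=0 g=0 c=1 h=0 a=1 d=1
  Δ1: clk:0→1
  Δ2: e:1→0, j:0→1
  Δ3: f:0→1, c:1→0
  (3Δ to stable)
t=1 Δ0: f=1 e=0 j=1 clk=1 b=0 g=0 c=0 h=0 a=1 d=1
  Δ1: clk:1→0
  (1Δ to stable)
t=2 Δ0: f=1 e=0 j=1 clk=0 b=0 g=0 c=0 h=0 a=1 d=1
  Δ1: clk:0→1
  Δ2: e:0→1, g:0→1
  Δ3: a:1→0
  Δ4: c:0→1
  (4Δ to stable)
t=3 Δ0: f=1 e=1 j=1 clk=1 b=0 g=1 c=1 h=0 a=0 d=1
  Δ1: clk:1→0
  (1Δ to stable)
t=4 Δ0: f=1 e=1 j=1 clk=0 b=0 g=1 c=1 h=0 a=0 d=1
  Δ1: clk:0→1
  Δ2: e:1→0, j:1→0, g:1→0
  Δ3: f:1→0, c:1→0
  (3Δ to stable)
t=5 Δ0: f=0 e=0 j=0 clk=1 b=0 g=0 c=0 h=0 a=0 d=1
  Δ1: clk:1→0
  (1Δ to stable)
t=6 Δ0: f=0 e=0 j=0 clk=0 b=0 g=0 c=0 h=0 a=0 d=1
  Δ1: clk:0→1
  Δ2: e:0→1
  Δ3: a:0→1
  Δ4: c:0→1
  (4Δ to stable)
t=7 Δ0: f=0 e=1 j=0 clk=1 b=0 g=0 c=1 h=0 a=1 d=1
  Δ1: clk:1→0
  (1Δ to stable)
t=8 Δ0: f=0 e=1 j=0 clk=0 b=0 g=0 c=1 h=0 a=1 d=1
  Δ1: clk:0→1
  Δ2: e:1→0, j:0→1
  Δ3: f:0→1, c:1→0
  (3Δ to stable)
t=9 Δ0: f=1 e=0 j=1 clk=1 b=0 g=0 c=0 h=0 a=1 d=1
  Δ1: clk:1→0
  (1Δ to stable)
t=10 Δ0: f=1 e=0 j=1 clk=0 b=0 g=0 c=0 h=0 a=1 d=1
  Δ1: clk:0→1
  Δ2: e:0→1, g:0→1
  Δ3: a:1→0
  Δ4: c:0→1
  (4Δ to stable)
t=11 Δ0: f=1 e=1 j=1 clk=1 b=0 g=1 c=1 h=0 a=0 d=1
  Δ1: clk:1→0
  (1Δ to stable)
t=12 Δ0: f=1 e=1 j=1 clk=0 b=0 g=1 c=1 h=0 a=0 d=1
  Δ1: clk:0→1
  Δ2: e:1→0, j:1→0, g:1→0
  Δ3: f:1→0, c:1→0
  (3Δ to stable)
t=13 Δ0: f=0 e=0 j=0 clk=1 b=0 g=0 c=0 h=0 a=0 d=1
  Δ1: clk:1→0
  (1Δ to stable)
t=14 Δ0: f=0 e=0 j=0 clk=0 b=0 g=0 c=0 h=0 a=0 d=1
  Δ1: clk:0→1
  Δ2: e:0→1
  Δ3: a:0→1
  Δ4: c:0→1
  (4Δ to stable)
t=15 Δ0: f=0 e=1 j=0 clk=1 b=0 g=0 c=1 h=0 a=1 d=1
  Δ1: clk:1→0
  (1Δ to stable)
t=16 Δ0: f=0 e=1 j=0 clk=0 b=0 g=0 c=1 h=0 a=1 d=1
  Δ1: clk:0→1
  Δ2: e:1→0, j:0→1
  Δ3: f:0→1, c:1→0
  (3Δ to stable)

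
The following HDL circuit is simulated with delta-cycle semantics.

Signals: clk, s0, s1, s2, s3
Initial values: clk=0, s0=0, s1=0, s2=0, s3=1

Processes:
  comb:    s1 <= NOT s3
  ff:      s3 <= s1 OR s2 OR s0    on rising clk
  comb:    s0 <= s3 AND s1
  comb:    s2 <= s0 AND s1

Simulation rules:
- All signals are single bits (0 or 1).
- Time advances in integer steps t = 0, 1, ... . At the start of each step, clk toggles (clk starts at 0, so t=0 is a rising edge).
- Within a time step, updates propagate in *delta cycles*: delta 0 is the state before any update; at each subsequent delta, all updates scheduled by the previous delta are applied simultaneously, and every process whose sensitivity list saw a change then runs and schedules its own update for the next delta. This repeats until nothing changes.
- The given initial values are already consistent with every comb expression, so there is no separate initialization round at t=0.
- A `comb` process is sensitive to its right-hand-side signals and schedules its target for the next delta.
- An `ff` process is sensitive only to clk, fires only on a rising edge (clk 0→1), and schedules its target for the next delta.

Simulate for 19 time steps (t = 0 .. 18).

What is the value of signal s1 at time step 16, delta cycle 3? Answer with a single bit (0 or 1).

[bits: s2,s0,clk,s1,s3]
t=0: Δ0=00001 Δ1=00101 Δ2=00100 Δ3=00110 | 3Δ
t=1: Δ0=00110 Δ1=00010 | 1Δ
t=2: Δ0=00010 Δ1=00110 Δ2=00111 Δ3=01101 Δ4=00101 | 4Δ
t=3: Δ0=00101 Δ1=00001 | 1Δ
t=4: Δ0=00001 Δ1=00101 Δ2=00100 Δ3=00110 | 3Δ
t=5: Δ0=00110 Δ1=00010 | 1Δ
t=6: Δ0=00010 Δ1=00110 Δ2=00111 Δ3=01101 Δ4=00101 | 4Δ
t=7: Δ0=00101 Δ1=00001 | 1Δ
t=8: Δ0=00001 Δ1=00101 Δ2=00100 Δ3=00110 | 3Δ
t=9: Δ0=00110 Δ1=00010 | 1Δ
t=10: Δ0=00010 Δ1=00110 Δ2=00111 Δ3=01101 Δ4=00101 | 4Δ
t=11: Δ0=00101 Δ1=00001 | 1Δ
t=12: Δ0=00001 Δ1=00101 Δ2=00100 Δ3=00110 | 3Δ
t=13: Δ0=00110 Δ1=00010 | 1Δ
t=14: Δ0=00010 Δ1=00110 Δ2=00111 Δ3=01101 Δ4=00101 | 4Δ
t=15: Δ0=00101 Δ1=00001 | 1Δ
t=16: Δ0=00001 Δ1=00101 Δ2=00100 Δ3=00110 | 3Δ
t=17: Δ0=00110 Δ1=00010 | 1Δ
t=18: Δ0=00010 Δ1=00110 Δ2=00111 Δ3=01101 Δ4=00101 | 4Δ

1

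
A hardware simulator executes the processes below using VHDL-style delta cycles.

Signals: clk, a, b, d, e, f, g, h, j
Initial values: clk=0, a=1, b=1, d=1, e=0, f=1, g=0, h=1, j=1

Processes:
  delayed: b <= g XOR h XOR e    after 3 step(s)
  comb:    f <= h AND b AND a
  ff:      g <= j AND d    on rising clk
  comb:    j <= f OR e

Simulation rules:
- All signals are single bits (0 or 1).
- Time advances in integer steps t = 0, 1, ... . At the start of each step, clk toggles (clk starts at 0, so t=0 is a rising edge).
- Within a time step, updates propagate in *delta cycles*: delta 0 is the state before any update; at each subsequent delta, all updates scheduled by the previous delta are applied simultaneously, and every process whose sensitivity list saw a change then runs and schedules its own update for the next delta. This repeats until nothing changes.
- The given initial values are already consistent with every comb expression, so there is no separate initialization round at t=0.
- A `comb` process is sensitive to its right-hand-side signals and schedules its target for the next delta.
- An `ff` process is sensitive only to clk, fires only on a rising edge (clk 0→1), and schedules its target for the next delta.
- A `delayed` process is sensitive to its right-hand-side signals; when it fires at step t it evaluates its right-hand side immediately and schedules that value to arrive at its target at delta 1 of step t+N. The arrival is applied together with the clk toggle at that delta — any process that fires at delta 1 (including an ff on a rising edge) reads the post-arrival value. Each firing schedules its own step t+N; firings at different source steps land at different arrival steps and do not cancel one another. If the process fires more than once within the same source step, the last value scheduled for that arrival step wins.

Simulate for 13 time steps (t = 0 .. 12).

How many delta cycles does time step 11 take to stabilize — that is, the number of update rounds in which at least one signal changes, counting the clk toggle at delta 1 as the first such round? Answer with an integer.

3

t0.Δ0 j=1 b=1 d=1 a=1 clk=0 f=1 g=0 e=0 h=1
t0.Δ1 j=1 b=1 d=1 a=1 clk=1 f=1 g=0 e=0 h=1
t0.Δ2 j=1 b=1 d=1 a=1 clk=1 f=1 g=1 e=0 h=1
t1.Δ0 j=1 b=1 d=1 a=1 clk=1 f=1 g=1 e=0 h=1
t1.Δ1 j=1 b=1 d=1 a=1 clk=0 f=1 g=1 e=0 h=1
t2.Δ0 j=1 b=1 d=1 a=1 clk=0 f=1 g=1 e=0 h=1
t2.Δ1 j=1 b=1 d=1 a=1 clk=1 f=1 g=1 e=0 h=1
t3.Δ0 j=1 b=1 d=1 a=1 clk=1 f=1 g=1 e=0 h=1
t3.Δ1 j=1 b=0 d=1 a=1 clk=0 f=1 g=1 e=0 h=1
t3.Δ2 j=1 b=0 d=1 a=1 clk=0 f=0 g=1 e=0 h=1
t3.Δ3 j=0 b=0 d=1 a=1 clk=0 f=0 g=1 e=0 h=1
t4.Δ0 j=0 b=0 d=1 a=1 clk=0 f=0 g=1 e=0 h=1
t4.Δ1 j=0 b=0 d=1 a=1 clk=1 f=0 g=1 e=0 h=1
t4.Δ2 j=0 b=0 d=1 a=1 clk=1 f=0 g=0 e=0 h=1
t5.Δ0 j=0 b=0 d=1 a=1 clk=1 f=0 g=0 e=0 h=1
t5.Δ1 j=0 b=0 d=1 a=1 clk=0 f=0 g=0 e=0 h=1
t6.Δ0 j=0 b=0 d=1 a=1 clk=0 f=0 g=0 e=0 h=1
t6.Δ1 j=0 b=0 d=1 a=1 clk=1 f=0 g=0 e=0 h=1
t7.Δ0 j=0 b=0 d=1 a=1 clk=1 f=0 g=0 e=0 h=1
t7.Δ1 j=0 b=1 d=1 a=1 clk=0 f=0 g=0 e=0 h=1
t7.Δ2 j=0 b=1 d=1 a=1 clk=0 f=1 g=0 e=0 h=1
t7.Δ3 j=1 b=1 d=1 a=1 clk=0 f=1 g=0 e=0 h=1
t8.Δ0 j=1 b=1 d=1 a=1 clk=0 f=1 g=0 e=0 h=1
t8.Δ1 j=1 b=1 d=1 a=1 clk=1 f=1 g=0 e=0 h=1
t8.Δ2 j=1 b=1 d=1 a=1 clk=1 f=1 g=1 e=0 h=1
t9.Δ0 j=1 b=1 d=1 a=1 clk=1 f=1 g=1 e=0 h=1
t9.Δ1 j=1 b=1 d=1 a=1 clk=0 f=1 g=1 e=0 h=1
t10.Δ0 j=1 b=1 d=1 a=1 clk=0 f=1 g=1 e=0 h=1
t10.Δ1 j=1 b=1 d=1 a=1 clk=1 f=1 g=1 e=0 h=1
t11.Δ0 j=1 b=1 d=1 a=1 clk=1 f=1 g=1 e=0 h=1
t11.Δ1 j=1 b=0 d=1 a=1 clk=0 f=1 g=1 e=0 h=1
t11.Δ2 j=1 b=0 d=1 a=1 clk=0 f=0 g=1 e=0 h=1
t11.Δ3 j=0 b=0 d=1 a=1 clk=0 f=0 g=1 e=0 h=1
t12.Δ0 j=0 b=0 d=1 a=1 clk=0 f=0 g=1 e=0 h=1
t12.Δ1 j=0 b=0 d=1 a=1 clk=1 f=0 g=1 e=0 h=1
t12.Δ2 j=0 b=0 d=1 a=1 clk=1 f=0 g=0 e=0 h=1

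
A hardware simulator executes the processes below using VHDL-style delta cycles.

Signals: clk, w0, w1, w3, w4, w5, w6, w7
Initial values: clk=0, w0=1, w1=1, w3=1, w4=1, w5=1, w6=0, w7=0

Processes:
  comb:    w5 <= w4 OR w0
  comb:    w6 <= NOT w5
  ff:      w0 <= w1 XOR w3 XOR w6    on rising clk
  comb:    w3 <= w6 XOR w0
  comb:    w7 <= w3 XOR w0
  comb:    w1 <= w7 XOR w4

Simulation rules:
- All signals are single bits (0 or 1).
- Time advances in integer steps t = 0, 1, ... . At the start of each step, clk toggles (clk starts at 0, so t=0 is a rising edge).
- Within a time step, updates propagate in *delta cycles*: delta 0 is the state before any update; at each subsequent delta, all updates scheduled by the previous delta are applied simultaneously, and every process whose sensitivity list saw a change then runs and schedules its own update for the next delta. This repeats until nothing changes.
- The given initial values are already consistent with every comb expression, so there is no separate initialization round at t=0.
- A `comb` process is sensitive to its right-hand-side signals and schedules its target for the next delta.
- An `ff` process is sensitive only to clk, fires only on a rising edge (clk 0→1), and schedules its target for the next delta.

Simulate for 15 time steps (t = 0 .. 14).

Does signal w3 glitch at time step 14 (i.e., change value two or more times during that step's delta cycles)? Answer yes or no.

t0.Δ0 w1=1 w4=1 w5=1 w3=1 w7=0 w0=1 w6=0 clk=0
t0.Δ1 w1=1 w4=1 w5=1 w3=1 w7=0 w0=1 w6=0 clk=1
t0.Δ2 w1=1 w4=1 w5=1 w3=1 w7=0 w0=0 w6=0 clk=1
t0.Δ3 w1=1 w4=1 w5=1 w3=0 w7=1 w0=0 w6=0 clk=1
t0.Δ4 w1=0 w4=1 w5=1 w3=0 w7=0 w0=0 w6=0 clk=1
t0.Δ5 w1=1 w4=1 w5=1 w3=0 w7=0 w0=0 w6=0 clk=1
t1.Δ0 w1=1 w4=1 w5=1 w3=0 w7=0 w0=0 w6=0 clk=1
t1.Δ1 w1=1 w4=1 w5=1 w3=0 w7=0 w0=0 w6=0 clk=0
t2.Δ0 w1=1 w4=1 w5=1 w3=0 w7=0 w0=0 w6=0 clk=0
t2.Δ1 w1=1 w4=1 w5=1 w3=0 w7=0 w0=0 w6=0 clk=1
t2.Δ2 w1=1 w4=1 w5=1 w3=0 w7=0 w0=1 w6=0 clk=1
t2.Δ3 w1=1 w4=1 w5=1 w3=1 w7=1 w0=1 w6=0 clk=1
t2.Δ4 w1=0 w4=1 w5=1 w3=1 w7=0 w0=1 w6=0 clk=1
t2.Δ5 w1=1 w4=1 w5=1 w3=1 w7=0 w0=1 w6=0 clk=1
t3.Δ0 w1=1 w4=1 w5=1 w3=1 w7=0 w0=1 w6=0 clk=1
t3.Δ1 w1=1 w4=1 w5=1 w3=1 w7=0 w0=1 w6=0 clk=0
t4.Δ0 w1=1 w4=1 w5=1 w3=1 w7=0 w0=1 w6=0 clk=0
t4.Δ1 w1=1 w4=1 w5=1 w3=1 w7=0 w0=1 w6=0 clk=1
t4.Δ2 w1=1 w4=1 w5=1 w3=1 w7=0 w0=0 w6=0 clk=1
t4.Δ3 w1=1 w4=1 w5=1 w3=0 w7=1 w0=0 w6=0 clk=1
t4.Δ4 w1=0 w4=1 w5=1 w3=0 w7=0 w0=0 w6=0 clk=1
t4.Δ5 w1=1 w4=1 w5=1 w3=0 w7=0 w0=0 w6=0 clk=1
t5.Δ0 w1=1 w4=1 w5=1 w3=0 w7=0 w0=0 w6=0 clk=1
t5.Δ1 w1=1 w4=1 w5=1 w3=0 w7=0 w0=0 w6=0 clk=0
t6.Δ0 w1=1 w4=1 w5=1 w3=0 w7=0 w0=0 w6=0 clk=0
t6.Δ1 w1=1 w4=1 w5=1 w3=0 w7=0 w0=0 w6=0 clk=1
t6.Δ2 w1=1 w4=1 w5=1 w3=0 w7=0 w0=1 w6=0 clk=1
t6.Δ3 w1=1 w4=1 w5=1 w3=1 w7=1 w0=1 w6=0 clk=1
t6.Δ4 w1=0 w4=1 w5=1 w3=1 w7=0 w0=1 w6=0 clk=1
t6.Δ5 w1=1 w4=1 w5=1 w3=1 w7=0 w0=1 w6=0 clk=1
t7.Δ0 w1=1 w4=1 w5=1 w3=1 w7=0 w0=1 w6=0 clk=1
t7.Δ1 w1=1 w4=1 w5=1 w3=1 w7=0 w0=1 w6=0 clk=0
t8.Δ0 w1=1 w4=1 w5=1 w3=1 w7=0 w0=1 w6=0 clk=0
t8.Δ1 w1=1 w4=1 w5=1 w3=1 w7=0 w0=1 w6=0 clk=1
t8.Δ2 w1=1 w4=1 w5=1 w3=1 w7=0 w0=0 w6=0 clk=1
t8.Δ3 w1=1 w4=1 w5=1 w3=0 w7=1 w0=0 w6=0 clk=1
t8.Δ4 w1=0 w4=1 w5=1 w3=0 w7=0 w0=0 w6=0 clk=1
t8.Δ5 w1=1 w4=1 w5=1 w3=0 w7=0 w0=0 w6=0 clk=1
t9.Δ0 w1=1 w4=1 w5=1 w3=0 w7=0 w0=0 w6=0 clk=1
t9.Δ1 w1=1 w4=1 w5=1 w3=0 w7=0 w0=0 w6=0 clk=0
t10.Δ0 w1=1 w4=1 w5=1 w3=0 w7=0 w0=0 w6=0 clk=0
t10.Δ1 w1=1 w4=1 w5=1 w3=0 w7=0 w0=0 w6=0 clk=1
t10.Δ2 w1=1 w4=1 w5=1 w3=0 w7=0 w0=1 w6=0 clk=1
t10.Δ3 w1=1 w4=1 w5=1 w3=1 w7=1 w0=1 w6=0 clk=1
t10.Δ4 w1=0 w4=1 w5=1 w3=1 w7=0 w0=1 w6=0 clk=1
t10.Δ5 w1=1 w4=1 w5=1 w3=1 w7=0 w0=1 w6=0 clk=1
t11.Δ0 w1=1 w4=1 w5=1 w3=1 w7=0 w0=1 w6=0 clk=1
t11.Δ1 w1=1 w4=1 w5=1 w3=1 w7=0 w0=1 w6=0 clk=0
t12.Δ0 w1=1 w4=1 w5=1 w3=1 w7=0 w0=1 w6=0 clk=0
t12.Δ1 w1=1 w4=1 w5=1 w3=1 w7=0 w0=1 w6=0 clk=1
t12.Δ2 w1=1 w4=1 w5=1 w3=1 w7=0 w0=0 w6=0 clk=1
t12.Δ3 w1=1 w4=1 w5=1 w3=0 w7=1 w0=0 w6=0 clk=1
t12.Δ4 w1=0 w4=1 w5=1 w3=0 w7=0 w0=0 w6=0 clk=1
t12.Δ5 w1=1 w4=1 w5=1 w3=0 w7=0 w0=0 w6=0 clk=1
t13.Δ0 w1=1 w4=1 w5=1 w3=0 w7=0 w0=0 w6=0 clk=1
t13.Δ1 w1=1 w4=1 w5=1 w3=0 w7=0 w0=0 w6=0 clk=0
t14.Δ0 w1=1 w4=1 w5=1 w3=0 w7=0 w0=0 w6=0 clk=0
t14.Δ1 w1=1 w4=1 w5=1 w3=0 w7=0 w0=0 w6=0 clk=1
t14.Δ2 w1=1 w4=1 w5=1 w3=0 w7=0 w0=1 w6=0 clk=1
t14.Δ3 w1=1 w4=1 w5=1 w3=1 w7=1 w0=1 w6=0 clk=1
t14.Δ4 w1=0 w4=1 w5=1 w3=1 w7=0 w0=1 w6=0 clk=1
t14.Δ5 w1=1 w4=1 w5=1 w3=1 w7=0 w0=1 w6=0 clk=1

no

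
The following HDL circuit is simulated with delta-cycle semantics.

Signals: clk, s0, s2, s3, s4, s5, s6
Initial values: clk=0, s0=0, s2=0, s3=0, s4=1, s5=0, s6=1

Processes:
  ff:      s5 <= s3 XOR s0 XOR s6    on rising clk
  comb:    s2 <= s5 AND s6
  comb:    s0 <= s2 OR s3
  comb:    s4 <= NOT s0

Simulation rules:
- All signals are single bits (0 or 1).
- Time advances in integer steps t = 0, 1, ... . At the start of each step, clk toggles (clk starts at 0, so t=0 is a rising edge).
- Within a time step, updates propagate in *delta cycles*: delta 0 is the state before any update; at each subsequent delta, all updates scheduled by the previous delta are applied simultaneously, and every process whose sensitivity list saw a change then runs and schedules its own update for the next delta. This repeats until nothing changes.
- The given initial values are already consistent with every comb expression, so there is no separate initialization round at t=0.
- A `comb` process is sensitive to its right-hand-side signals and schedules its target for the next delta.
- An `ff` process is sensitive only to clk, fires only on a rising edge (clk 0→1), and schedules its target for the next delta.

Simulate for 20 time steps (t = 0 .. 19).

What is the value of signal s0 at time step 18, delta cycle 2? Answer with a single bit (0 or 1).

[bits: s6,s5,s4,s0,s2,s3,clk]
t=0: Δ0=1010000 Δ1=1010001 Δ2=1110001 Δ3=1110101 Δ4=1111101 Δ5=1101101 | 5Δ
t=1: Δ0=1101101 Δ1=1101100 | 1Δ
t=2: Δ0=1101100 Δ1=1101101 Δ2=1001101 Δ3=1001001 Δ4=1000001 Δ5=1010001 | 5Δ
t=3: Δ0=1010001 Δ1=1010000 | 1Δ
t=4: Δ0=1010000 Δ1=1010001 Δ2=1110001 Δ3=1110101 Δ4=1111101 Δ5=1101101 | 5Δ
t=5: Δ0=1101101 Δ1=1101100 | 1Δ
t=6: Δ0=1101100 Δ1=1101101 Δ2=1001101 Δ3=1001001 Δ4=1000001 Δ5=1010001 | 5Δ
t=7: Δ0=1010001 Δ1=1010000 | 1Δ
t=8: Δ0=1010000 Δ1=1010001 Δ2=1110001 Δ3=1110101 Δ4=1111101 Δ5=1101101 | 5Δ
t=9: Δ0=1101101 Δ1=1101100 | 1Δ
t=10: Δ0=1101100 Δ1=1101101 Δ2=1001101 Δ3=1001001 Δ4=1000001 Δ5=1010001 | 5Δ
t=11: Δ0=1010001 Δ1=1010000 | 1Δ
t=12: Δ0=1010000 Δ1=1010001 Δ2=1110001 Δ3=1110101 Δ4=1111101 Δ5=1101101 | 5Δ
t=13: Δ0=1101101 Δ1=1101100 | 1Δ
t=14: Δ0=1101100 Δ1=1101101 Δ2=1001101 Δ3=1001001 Δ4=1000001 Δ5=1010001 | 5Δ
t=15: Δ0=1010001 Δ1=1010000 | 1Δ
t=16: Δ0=1010000 Δ1=1010001 Δ2=1110001 Δ3=1110101 Δ4=1111101 Δ5=1101101 | 5Δ
t=17: Δ0=1101101 Δ1=1101100 | 1Δ
t=18: Δ0=1101100 Δ1=1101101 Δ2=1001101 Δ3=1001001 Δ4=1000001 Δ5=1010001 | 5Δ
t=19: Δ0=1010001 Δ1=1010000 | 1Δ

1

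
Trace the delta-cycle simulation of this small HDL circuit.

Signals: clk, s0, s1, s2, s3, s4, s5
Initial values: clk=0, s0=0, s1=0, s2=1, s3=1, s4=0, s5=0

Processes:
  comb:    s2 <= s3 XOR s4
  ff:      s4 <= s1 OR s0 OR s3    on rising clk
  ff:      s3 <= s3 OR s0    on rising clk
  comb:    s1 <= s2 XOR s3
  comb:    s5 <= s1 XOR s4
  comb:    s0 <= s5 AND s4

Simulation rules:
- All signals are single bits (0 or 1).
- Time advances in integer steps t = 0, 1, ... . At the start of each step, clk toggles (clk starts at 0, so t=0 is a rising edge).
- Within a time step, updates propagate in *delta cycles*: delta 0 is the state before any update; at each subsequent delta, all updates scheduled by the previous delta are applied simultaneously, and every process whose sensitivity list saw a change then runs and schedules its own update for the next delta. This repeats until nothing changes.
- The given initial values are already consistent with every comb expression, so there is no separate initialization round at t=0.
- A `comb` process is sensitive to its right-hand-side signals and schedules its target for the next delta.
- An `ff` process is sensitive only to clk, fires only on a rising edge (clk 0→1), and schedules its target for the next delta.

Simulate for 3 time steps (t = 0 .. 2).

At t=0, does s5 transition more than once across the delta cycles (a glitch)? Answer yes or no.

yes

t0.Δ0 s5=0 s4=0 s3=1 clk=0 s1=0 s2=1 s0=0
t0.Δ1 s5=0 s4=0 s3=1 clk=1 s1=0 s2=1 s0=0
t0.Δ2 s5=0 s4=1 s3=1 clk=1 s1=0 s2=1 s0=0
t0.Δ3 s5=1 s4=1 s3=1 clk=1 s1=0 s2=0 s0=0
t0.Δ4 s5=1 s4=1 s3=1 clk=1 s1=1 s2=0 s0=1
t0.Δ5 s5=0 s4=1 s3=1 clk=1 s1=1 s2=0 s0=1
t0.Δ6 s5=0 s4=1 s3=1 clk=1 s1=1 s2=0 s0=0
t1.Δ0 s5=0 s4=1 s3=1 clk=1 s1=1 s2=0 s0=0
t1.Δ1 s5=0 s4=1 s3=1 clk=0 s1=1 s2=0 s0=0
t2.Δ0 s5=0 s4=1 s3=1 clk=0 s1=1 s2=0 s0=0
t2.Δ1 s5=0 s4=1 s3=1 clk=1 s1=1 s2=0 s0=0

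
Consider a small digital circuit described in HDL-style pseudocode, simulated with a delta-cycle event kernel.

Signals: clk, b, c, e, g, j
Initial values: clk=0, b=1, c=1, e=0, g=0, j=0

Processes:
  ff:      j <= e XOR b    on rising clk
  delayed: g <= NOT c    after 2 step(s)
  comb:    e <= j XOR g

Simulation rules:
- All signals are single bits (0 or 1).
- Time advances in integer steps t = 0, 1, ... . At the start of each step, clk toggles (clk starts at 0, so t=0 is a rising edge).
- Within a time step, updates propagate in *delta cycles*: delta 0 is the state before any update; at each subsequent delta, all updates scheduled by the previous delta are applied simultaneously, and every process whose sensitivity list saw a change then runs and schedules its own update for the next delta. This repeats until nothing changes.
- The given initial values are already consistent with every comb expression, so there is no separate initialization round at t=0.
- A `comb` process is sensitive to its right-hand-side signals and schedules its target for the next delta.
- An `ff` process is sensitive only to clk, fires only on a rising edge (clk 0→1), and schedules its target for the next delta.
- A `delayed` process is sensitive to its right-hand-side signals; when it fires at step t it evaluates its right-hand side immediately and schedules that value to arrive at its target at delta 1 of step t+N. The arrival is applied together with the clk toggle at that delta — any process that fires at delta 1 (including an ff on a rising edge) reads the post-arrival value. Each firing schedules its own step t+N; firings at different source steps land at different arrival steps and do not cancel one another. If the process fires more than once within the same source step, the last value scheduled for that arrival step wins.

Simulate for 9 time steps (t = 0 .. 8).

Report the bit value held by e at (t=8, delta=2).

0

t=0 Δ0: clk=0 c=1 j=0 g=0 e=0 b=1
  Δ1: clk:0→1
  Δ2: j:0→1
  Δ3: e:0→1
  (3Δ to stable)
t=1 Δ0: clk=1 c=1 j=1 g=0 e=1 b=1
  Δ1: clk:1→0
  (1Δ to stable)
t=2 Δ0: clk=0 c=1 j=1 g=0 e=1 b=1
  Δ1: clk:0→1
  Δ2: j:1→0
  Δ3: e:1→0
  (3Δ to stable)
t=3 Δ0: clk=1 c=1 j=0 g=0 e=0 b=1
  Δ1: clk:1→0
  (1Δ to stable)
t=4 Δ0: clk=0 c=1 j=0 g=0 e=0 b=1
  Δ1: clk:0→1
  Δ2: j:0→1
  Δ3: e:0→1
  (3Δ to stable)
t=5 Δ0: clk=1 c=1 j=1 g=0 e=1 b=1
  Δ1: clk:1→0
  (1Δ to stable)
t=6 Δ0: clk=0 c=1 j=1 g=0 e=1 b=1
  Δ1: clk:0→1
  Δ2: j:1→0
  Δ3: e:1→0
  (3Δ to stable)
t=7 Δ0: clk=1 c=1 j=0 g=0 e=0 b=1
  Δ1: clk:1→0
  (1Δ to stable)
t=8 Δ0: clk=0 c=1 j=0 g=0 e=0 b=1
  Δ1: clk:0→1
  Δ2: j:0→1
  Δ3: e:0→1
  (3Δ to stable)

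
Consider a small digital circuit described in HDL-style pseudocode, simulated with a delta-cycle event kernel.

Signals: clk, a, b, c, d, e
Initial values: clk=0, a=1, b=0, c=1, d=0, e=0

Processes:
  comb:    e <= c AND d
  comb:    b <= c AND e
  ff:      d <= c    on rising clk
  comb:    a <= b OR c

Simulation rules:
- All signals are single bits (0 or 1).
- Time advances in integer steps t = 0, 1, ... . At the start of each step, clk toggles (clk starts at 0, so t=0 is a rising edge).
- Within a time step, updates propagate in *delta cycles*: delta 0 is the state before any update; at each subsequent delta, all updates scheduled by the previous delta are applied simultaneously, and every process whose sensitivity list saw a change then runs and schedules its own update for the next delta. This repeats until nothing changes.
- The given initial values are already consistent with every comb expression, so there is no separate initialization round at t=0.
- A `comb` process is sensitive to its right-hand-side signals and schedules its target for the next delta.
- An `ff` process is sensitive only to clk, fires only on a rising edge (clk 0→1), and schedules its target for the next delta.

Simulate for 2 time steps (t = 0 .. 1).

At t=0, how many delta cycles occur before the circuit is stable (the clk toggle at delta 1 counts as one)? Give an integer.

4

t0.Δ0 clk=0 e=0 d=0 b=0 c=1 a=1
t0.Δ1 clk=1 e=0 d=0 b=0 c=1 a=1
t0.Δ2 clk=1 e=0 d=1 b=0 c=1 a=1
t0.Δ3 clk=1 e=1 d=1 b=0 c=1 a=1
t0.Δ4 clk=1 e=1 d=1 b=1 c=1 a=1
t1.Δ0 clk=1 e=1 d=1 b=1 c=1 a=1
t1.Δ1 clk=0 e=1 d=1 b=1 c=1 a=1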